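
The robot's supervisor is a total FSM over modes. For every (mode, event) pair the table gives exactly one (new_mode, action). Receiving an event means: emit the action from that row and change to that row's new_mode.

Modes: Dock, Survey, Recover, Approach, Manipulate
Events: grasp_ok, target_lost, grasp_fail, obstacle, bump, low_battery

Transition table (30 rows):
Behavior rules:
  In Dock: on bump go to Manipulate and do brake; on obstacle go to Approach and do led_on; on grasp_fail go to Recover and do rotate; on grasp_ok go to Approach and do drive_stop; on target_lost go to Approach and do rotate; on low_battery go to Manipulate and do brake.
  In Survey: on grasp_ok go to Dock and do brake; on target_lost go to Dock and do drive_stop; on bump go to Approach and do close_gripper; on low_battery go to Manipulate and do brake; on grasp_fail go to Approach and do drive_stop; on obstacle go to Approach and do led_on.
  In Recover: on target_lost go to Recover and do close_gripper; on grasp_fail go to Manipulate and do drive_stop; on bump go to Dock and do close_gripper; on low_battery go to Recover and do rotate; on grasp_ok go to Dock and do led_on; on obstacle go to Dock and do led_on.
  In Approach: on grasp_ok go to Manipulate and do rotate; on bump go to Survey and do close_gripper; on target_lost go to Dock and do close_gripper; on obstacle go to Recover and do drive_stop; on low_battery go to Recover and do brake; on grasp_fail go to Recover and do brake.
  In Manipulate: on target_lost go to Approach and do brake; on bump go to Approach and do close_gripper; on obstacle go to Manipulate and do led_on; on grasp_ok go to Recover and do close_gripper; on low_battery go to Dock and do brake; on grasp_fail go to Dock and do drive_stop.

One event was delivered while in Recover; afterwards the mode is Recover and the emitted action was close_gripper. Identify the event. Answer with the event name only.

try grasp_ok: (Recover, grasp_ok) → (Dock, led_on)
try target_lost: (Recover, target_lost) → (Recover, close_gripper)  ← matches
try grasp_fail: (Recover, grasp_fail) → (Manipulate, drive_stop)
try obstacle: (Recover, obstacle) → (Dock, led_on)
try bump: (Recover, bump) → (Dock, close_gripper)
try low_battery: (Recover, low_battery) → (Recover, rotate)

target_lost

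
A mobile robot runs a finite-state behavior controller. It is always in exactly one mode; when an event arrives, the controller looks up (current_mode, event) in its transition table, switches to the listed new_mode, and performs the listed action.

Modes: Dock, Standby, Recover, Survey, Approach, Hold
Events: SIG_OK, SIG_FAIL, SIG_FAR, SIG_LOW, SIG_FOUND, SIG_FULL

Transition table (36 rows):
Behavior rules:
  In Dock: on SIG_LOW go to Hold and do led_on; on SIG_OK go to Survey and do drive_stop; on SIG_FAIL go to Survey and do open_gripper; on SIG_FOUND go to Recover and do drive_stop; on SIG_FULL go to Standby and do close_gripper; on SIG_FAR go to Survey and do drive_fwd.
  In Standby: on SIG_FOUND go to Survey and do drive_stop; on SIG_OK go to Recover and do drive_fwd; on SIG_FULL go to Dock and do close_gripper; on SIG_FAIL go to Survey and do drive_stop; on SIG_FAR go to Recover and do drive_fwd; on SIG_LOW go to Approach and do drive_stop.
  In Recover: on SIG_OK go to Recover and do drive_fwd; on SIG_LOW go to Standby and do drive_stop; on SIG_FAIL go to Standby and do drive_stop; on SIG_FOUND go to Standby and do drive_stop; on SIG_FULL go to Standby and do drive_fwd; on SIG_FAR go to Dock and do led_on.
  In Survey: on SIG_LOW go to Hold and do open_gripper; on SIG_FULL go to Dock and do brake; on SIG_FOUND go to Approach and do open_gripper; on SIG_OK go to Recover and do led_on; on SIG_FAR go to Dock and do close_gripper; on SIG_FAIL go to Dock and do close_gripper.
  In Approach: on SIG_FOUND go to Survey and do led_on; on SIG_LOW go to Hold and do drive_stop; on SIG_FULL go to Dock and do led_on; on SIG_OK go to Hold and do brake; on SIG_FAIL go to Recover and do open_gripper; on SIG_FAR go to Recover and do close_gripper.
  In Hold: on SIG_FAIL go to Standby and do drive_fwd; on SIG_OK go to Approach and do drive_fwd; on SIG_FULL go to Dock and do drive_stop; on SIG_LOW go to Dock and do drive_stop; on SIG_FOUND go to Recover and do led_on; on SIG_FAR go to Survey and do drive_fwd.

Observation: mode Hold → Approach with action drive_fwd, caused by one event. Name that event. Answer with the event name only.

SIG_OK

try SIG_OK: (Hold, SIG_OK) → (Approach, drive_fwd)  ← matches
try SIG_FAIL: (Hold, SIG_FAIL) → (Standby, drive_fwd)
try SIG_FAR: (Hold, SIG_FAR) → (Survey, drive_fwd)
try SIG_LOW: (Hold, SIG_LOW) → (Dock, drive_stop)
try SIG_FOUND: (Hold, SIG_FOUND) → (Recover, led_on)
try SIG_FULL: (Hold, SIG_FULL) → (Dock, drive_stop)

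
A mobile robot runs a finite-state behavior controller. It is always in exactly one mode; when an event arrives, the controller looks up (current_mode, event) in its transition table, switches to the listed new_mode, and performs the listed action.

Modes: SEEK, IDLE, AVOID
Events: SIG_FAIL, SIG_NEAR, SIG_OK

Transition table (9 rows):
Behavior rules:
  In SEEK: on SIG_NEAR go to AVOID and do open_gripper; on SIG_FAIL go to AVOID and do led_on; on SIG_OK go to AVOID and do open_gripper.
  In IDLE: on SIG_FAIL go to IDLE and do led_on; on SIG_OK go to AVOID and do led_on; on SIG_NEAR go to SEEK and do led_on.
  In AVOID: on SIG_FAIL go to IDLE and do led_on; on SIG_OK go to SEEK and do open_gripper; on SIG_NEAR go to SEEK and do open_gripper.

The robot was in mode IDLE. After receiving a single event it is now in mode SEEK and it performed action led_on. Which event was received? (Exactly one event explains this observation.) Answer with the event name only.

try SIG_FAIL: (IDLE, SIG_FAIL) → (IDLE, led_on)
try SIG_NEAR: (IDLE, SIG_NEAR) → (SEEK, led_on)  ← matches
try SIG_OK: (IDLE, SIG_OK) → (AVOID, led_on)

SIG_NEAR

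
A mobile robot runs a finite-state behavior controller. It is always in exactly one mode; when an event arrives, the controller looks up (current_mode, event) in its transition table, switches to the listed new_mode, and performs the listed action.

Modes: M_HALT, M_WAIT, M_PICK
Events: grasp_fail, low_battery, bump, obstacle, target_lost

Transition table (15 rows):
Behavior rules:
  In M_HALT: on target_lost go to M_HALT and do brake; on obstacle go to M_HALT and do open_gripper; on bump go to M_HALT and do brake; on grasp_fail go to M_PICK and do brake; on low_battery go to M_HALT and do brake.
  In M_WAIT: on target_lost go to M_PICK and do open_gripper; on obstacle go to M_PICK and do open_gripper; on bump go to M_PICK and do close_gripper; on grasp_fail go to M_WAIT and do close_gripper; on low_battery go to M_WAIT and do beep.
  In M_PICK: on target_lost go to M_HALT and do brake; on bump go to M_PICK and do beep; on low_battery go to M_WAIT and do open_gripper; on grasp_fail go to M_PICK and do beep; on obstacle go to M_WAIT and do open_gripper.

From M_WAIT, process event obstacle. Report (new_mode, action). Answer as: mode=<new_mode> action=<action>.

mode=M_PICK action=open_gripper

current mode = M_WAIT; filter table to that mode:
  (M_WAIT, target_lost) → (M_PICK, open_gripper)
  (M_WAIT, obstacle) → (M_PICK, open_gripper)  ← event matches
  (M_WAIT, bump) → (M_PICK, close_gripper)
  (M_WAIT, grasp_fail) → (M_WAIT, close_gripper)
  (M_WAIT, low_battery) → (M_WAIT, beep)
event = obstacle selects (M_PICK, open_gripper)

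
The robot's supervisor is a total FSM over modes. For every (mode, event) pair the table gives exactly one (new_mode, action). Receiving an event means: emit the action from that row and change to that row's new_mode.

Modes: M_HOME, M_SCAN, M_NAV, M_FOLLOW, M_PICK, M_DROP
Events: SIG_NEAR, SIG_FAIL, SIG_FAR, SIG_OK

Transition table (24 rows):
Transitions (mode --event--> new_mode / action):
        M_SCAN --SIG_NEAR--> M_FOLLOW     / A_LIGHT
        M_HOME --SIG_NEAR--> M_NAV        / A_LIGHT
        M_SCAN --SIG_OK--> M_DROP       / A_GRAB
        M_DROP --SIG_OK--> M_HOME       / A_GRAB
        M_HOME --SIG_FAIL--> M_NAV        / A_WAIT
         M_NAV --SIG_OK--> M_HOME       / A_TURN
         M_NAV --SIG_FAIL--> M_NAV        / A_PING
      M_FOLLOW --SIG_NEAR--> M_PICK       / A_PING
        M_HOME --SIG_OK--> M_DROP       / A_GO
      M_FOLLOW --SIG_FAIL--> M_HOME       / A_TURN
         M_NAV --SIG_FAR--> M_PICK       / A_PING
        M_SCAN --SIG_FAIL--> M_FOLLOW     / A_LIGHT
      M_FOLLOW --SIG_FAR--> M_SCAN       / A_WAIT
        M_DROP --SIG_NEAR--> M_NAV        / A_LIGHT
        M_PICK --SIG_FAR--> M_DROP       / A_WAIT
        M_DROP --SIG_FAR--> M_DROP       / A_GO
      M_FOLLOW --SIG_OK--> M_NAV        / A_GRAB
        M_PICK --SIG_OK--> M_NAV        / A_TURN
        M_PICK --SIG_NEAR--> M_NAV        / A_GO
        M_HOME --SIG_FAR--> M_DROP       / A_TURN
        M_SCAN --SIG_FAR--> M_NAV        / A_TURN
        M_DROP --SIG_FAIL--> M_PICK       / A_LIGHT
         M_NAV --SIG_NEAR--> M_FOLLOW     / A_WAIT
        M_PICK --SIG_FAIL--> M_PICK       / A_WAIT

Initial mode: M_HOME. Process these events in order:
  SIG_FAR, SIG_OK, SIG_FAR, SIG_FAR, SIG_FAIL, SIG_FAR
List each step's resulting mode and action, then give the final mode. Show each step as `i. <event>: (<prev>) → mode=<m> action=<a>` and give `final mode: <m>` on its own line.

1. SIG_FAR: (M_HOME) → mode=M_DROP action=A_TURN
2. SIG_OK: (M_DROP) → mode=M_HOME action=A_GRAB
3. SIG_FAR: (M_HOME) → mode=M_DROP action=A_TURN
4. SIG_FAR: (M_DROP) → mode=M_DROP action=A_GO
5. SIG_FAIL: (M_DROP) → mode=M_PICK action=A_LIGHT
6. SIG_FAR: (M_PICK) → mode=M_DROP action=A_WAIT

final mode: M_DROP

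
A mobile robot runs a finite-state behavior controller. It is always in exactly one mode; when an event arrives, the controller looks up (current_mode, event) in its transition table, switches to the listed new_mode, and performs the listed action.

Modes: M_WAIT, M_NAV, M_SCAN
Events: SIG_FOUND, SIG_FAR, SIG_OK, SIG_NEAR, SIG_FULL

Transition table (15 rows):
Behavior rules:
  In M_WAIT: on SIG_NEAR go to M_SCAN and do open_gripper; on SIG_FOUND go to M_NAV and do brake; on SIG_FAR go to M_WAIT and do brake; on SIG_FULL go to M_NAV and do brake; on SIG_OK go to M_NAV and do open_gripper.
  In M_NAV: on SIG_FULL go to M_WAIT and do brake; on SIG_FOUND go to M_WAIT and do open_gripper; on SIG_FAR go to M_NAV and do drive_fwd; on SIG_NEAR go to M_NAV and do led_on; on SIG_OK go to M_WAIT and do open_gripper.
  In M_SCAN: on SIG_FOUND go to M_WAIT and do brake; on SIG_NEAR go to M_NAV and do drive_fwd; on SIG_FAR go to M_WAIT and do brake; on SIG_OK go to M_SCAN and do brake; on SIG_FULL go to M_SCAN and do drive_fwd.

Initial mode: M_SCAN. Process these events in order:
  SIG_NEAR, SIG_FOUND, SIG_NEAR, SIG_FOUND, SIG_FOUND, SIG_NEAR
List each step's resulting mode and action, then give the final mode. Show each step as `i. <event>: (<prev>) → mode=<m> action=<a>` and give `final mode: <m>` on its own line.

final mode: M_NAV

1. SIG_NEAR: (M_SCAN) → mode=M_NAV action=drive_fwd
2. SIG_FOUND: (M_NAV) → mode=M_WAIT action=open_gripper
3. SIG_NEAR: (M_WAIT) → mode=M_SCAN action=open_gripper
4. SIG_FOUND: (M_SCAN) → mode=M_WAIT action=brake
5. SIG_FOUND: (M_WAIT) → mode=M_NAV action=brake
6. SIG_NEAR: (M_NAV) → mode=M_NAV action=led_on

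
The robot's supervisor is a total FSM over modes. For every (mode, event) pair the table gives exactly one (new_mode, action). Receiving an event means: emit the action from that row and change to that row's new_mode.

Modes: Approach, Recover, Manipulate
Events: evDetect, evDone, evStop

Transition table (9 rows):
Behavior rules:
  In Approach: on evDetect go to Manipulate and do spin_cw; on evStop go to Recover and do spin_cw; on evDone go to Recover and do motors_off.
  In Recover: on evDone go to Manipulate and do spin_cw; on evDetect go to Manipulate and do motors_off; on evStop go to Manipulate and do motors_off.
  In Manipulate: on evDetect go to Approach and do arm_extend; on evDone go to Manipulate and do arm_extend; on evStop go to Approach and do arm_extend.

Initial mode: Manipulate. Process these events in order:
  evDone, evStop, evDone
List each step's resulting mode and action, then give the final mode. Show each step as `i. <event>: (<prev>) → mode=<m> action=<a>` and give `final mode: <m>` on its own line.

final mode: Recover

1. evDone: (Manipulate) → mode=Manipulate action=arm_extend
2. evStop: (Manipulate) → mode=Approach action=arm_extend
3. evDone: (Approach) → mode=Recover action=motors_off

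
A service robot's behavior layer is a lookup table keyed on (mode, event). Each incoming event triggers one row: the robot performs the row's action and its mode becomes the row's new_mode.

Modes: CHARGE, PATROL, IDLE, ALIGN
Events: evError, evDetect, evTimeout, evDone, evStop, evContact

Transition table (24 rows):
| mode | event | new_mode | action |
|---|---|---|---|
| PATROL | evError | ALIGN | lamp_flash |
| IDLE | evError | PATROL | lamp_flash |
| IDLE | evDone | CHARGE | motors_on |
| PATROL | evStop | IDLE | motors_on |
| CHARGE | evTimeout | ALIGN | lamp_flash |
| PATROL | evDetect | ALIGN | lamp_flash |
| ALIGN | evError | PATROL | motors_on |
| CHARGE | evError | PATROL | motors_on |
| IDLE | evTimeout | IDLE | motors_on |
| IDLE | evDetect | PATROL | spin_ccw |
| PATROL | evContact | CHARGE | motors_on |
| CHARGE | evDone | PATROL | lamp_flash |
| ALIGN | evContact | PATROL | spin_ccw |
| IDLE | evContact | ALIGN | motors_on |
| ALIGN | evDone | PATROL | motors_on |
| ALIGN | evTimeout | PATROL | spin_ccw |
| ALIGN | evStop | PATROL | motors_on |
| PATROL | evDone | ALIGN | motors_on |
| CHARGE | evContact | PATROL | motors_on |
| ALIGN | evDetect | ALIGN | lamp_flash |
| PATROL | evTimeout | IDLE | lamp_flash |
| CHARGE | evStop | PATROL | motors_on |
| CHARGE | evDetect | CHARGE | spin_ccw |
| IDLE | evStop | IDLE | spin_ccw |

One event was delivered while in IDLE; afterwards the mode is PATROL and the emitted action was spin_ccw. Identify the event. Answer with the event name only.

try evError: (IDLE, evError) → (PATROL, lamp_flash)
try evDetect: (IDLE, evDetect) → (PATROL, spin_ccw)  ← matches
try evTimeout: (IDLE, evTimeout) → (IDLE, motors_on)
try evDone: (IDLE, evDone) → (CHARGE, motors_on)
try evStop: (IDLE, evStop) → (IDLE, spin_ccw)
try evContact: (IDLE, evContact) → (ALIGN, motors_on)

evDetect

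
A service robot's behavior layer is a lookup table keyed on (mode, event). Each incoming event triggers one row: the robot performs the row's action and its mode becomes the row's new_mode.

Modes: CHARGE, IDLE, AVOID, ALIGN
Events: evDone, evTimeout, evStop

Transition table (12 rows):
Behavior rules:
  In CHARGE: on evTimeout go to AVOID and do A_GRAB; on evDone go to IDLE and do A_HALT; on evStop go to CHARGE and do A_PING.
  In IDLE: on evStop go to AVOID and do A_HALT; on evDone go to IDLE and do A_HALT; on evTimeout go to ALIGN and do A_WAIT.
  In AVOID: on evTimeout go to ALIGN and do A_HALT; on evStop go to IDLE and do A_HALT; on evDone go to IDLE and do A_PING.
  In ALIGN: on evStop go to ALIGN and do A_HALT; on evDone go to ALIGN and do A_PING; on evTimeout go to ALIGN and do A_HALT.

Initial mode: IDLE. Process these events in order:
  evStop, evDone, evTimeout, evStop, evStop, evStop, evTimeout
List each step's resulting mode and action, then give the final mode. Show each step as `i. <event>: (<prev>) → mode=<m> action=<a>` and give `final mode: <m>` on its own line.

final mode: ALIGN

1. evStop: (IDLE) → mode=AVOID action=A_HALT
2. evDone: (AVOID) → mode=IDLE action=A_PING
3. evTimeout: (IDLE) → mode=ALIGN action=A_WAIT
4. evStop: (ALIGN) → mode=ALIGN action=A_HALT
5. evStop: (ALIGN) → mode=ALIGN action=A_HALT
6. evStop: (ALIGN) → mode=ALIGN action=A_HALT
7. evTimeout: (ALIGN) → mode=ALIGN action=A_HALT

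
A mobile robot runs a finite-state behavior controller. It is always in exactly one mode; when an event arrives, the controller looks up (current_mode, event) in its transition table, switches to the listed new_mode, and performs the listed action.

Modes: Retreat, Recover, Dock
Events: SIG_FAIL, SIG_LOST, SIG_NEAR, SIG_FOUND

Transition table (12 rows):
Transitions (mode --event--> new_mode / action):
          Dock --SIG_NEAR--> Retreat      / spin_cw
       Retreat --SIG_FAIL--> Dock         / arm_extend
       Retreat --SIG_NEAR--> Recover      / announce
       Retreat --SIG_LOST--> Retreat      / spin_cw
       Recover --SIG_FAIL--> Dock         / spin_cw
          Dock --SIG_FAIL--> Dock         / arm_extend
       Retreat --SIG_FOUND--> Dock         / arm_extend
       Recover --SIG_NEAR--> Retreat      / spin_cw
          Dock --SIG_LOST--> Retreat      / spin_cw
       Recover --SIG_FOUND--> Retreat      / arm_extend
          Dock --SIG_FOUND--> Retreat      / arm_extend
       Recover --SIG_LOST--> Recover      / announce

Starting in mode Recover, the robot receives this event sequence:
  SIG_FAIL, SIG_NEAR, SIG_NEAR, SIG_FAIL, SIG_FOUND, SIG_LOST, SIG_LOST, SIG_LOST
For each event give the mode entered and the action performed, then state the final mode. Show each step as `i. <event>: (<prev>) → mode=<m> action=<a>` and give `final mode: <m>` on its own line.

1. SIG_FAIL: (Recover) → mode=Dock action=spin_cw
2. SIG_NEAR: (Dock) → mode=Retreat action=spin_cw
3. SIG_NEAR: (Retreat) → mode=Recover action=announce
4. SIG_FAIL: (Recover) → mode=Dock action=spin_cw
5. SIG_FOUND: (Dock) → mode=Retreat action=arm_extend
6. SIG_LOST: (Retreat) → mode=Retreat action=spin_cw
7. SIG_LOST: (Retreat) → mode=Retreat action=spin_cw
8. SIG_LOST: (Retreat) → mode=Retreat action=spin_cw

final mode: Retreat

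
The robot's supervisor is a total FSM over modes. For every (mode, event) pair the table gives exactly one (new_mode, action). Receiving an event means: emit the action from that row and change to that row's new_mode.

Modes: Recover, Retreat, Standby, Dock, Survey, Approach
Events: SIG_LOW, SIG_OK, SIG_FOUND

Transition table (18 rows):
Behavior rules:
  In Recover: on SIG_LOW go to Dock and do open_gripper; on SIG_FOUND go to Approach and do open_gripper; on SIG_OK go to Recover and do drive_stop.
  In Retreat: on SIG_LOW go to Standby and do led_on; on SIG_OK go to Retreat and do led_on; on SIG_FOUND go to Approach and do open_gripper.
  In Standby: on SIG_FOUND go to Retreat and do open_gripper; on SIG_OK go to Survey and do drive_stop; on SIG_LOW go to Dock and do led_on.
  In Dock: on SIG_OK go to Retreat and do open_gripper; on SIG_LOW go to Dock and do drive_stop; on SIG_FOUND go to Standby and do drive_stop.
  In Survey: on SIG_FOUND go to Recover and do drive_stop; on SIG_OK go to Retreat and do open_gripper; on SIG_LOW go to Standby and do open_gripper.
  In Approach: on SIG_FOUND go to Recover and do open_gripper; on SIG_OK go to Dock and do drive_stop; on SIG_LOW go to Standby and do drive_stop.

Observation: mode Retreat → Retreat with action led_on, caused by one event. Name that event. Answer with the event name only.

try SIG_LOW: (Retreat, SIG_LOW) → (Standby, led_on)
try SIG_OK: (Retreat, SIG_OK) → (Retreat, led_on)  ← matches
try SIG_FOUND: (Retreat, SIG_FOUND) → (Approach, open_gripper)

SIG_OK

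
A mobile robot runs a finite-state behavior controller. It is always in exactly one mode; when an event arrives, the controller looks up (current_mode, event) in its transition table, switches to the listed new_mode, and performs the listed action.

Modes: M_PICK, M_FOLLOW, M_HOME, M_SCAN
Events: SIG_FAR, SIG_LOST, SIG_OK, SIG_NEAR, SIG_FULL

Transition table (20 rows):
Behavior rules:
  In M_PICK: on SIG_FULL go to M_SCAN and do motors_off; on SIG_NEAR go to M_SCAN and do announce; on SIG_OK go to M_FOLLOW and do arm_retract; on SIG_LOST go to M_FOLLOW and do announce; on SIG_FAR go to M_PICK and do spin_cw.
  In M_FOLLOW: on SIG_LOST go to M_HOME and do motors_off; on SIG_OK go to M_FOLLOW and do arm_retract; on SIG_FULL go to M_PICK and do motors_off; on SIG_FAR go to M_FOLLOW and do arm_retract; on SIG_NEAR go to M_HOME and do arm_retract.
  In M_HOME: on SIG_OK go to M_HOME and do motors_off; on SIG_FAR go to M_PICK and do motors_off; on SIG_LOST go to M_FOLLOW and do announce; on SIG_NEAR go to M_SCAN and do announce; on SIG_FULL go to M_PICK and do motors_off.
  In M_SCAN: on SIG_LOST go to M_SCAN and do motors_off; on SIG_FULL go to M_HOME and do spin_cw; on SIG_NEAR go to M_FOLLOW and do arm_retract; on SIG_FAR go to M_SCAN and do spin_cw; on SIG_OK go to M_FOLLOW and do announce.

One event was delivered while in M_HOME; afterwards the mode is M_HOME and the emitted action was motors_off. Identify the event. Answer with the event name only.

SIG_OK

try SIG_FAR: (M_HOME, SIG_FAR) → (M_PICK, motors_off)
try SIG_LOST: (M_HOME, SIG_LOST) → (M_FOLLOW, announce)
try SIG_OK: (M_HOME, SIG_OK) → (M_HOME, motors_off)  ← matches
try SIG_NEAR: (M_HOME, SIG_NEAR) → (M_SCAN, announce)
try SIG_FULL: (M_HOME, SIG_FULL) → (M_PICK, motors_off)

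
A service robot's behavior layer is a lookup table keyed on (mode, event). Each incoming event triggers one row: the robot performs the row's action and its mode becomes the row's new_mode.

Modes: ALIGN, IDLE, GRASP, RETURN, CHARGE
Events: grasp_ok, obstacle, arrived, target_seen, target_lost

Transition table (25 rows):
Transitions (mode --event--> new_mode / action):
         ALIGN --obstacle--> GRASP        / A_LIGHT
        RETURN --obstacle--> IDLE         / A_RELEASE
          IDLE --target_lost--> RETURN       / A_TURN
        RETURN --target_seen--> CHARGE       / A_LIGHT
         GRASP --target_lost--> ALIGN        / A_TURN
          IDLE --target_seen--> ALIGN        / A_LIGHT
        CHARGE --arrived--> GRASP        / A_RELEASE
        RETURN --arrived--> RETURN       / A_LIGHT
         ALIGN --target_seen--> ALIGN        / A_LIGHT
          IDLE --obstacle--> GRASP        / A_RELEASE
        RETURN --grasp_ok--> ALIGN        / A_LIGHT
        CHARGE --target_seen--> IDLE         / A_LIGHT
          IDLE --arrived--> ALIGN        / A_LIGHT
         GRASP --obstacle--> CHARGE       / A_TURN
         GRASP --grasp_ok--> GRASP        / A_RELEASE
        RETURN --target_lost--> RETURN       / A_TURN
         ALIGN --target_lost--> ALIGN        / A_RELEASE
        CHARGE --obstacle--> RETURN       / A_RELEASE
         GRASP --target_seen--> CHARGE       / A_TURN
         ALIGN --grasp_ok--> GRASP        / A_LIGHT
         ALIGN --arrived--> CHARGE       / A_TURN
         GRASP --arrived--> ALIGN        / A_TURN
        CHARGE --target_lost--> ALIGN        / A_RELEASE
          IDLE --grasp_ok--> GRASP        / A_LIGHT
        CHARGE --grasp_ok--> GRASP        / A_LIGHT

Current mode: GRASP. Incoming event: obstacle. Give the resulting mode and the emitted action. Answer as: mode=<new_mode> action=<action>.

mode=CHARGE action=A_TURN

current mode = GRASP; filter table to that mode:
  (GRASP, target_lost) → (ALIGN, A_TURN)
  (GRASP, obstacle) → (CHARGE, A_TURN)  ← event matches
  (GRASP, grasp_ok) → (GRASP, A_RELEASE)
  (GRASP, target_seen) → (CHARGE, A_TURN)
  (GRASP, arrived) → (ALIGN, A_TURN)
event = obstacle selects (CHARGE, A_TURN)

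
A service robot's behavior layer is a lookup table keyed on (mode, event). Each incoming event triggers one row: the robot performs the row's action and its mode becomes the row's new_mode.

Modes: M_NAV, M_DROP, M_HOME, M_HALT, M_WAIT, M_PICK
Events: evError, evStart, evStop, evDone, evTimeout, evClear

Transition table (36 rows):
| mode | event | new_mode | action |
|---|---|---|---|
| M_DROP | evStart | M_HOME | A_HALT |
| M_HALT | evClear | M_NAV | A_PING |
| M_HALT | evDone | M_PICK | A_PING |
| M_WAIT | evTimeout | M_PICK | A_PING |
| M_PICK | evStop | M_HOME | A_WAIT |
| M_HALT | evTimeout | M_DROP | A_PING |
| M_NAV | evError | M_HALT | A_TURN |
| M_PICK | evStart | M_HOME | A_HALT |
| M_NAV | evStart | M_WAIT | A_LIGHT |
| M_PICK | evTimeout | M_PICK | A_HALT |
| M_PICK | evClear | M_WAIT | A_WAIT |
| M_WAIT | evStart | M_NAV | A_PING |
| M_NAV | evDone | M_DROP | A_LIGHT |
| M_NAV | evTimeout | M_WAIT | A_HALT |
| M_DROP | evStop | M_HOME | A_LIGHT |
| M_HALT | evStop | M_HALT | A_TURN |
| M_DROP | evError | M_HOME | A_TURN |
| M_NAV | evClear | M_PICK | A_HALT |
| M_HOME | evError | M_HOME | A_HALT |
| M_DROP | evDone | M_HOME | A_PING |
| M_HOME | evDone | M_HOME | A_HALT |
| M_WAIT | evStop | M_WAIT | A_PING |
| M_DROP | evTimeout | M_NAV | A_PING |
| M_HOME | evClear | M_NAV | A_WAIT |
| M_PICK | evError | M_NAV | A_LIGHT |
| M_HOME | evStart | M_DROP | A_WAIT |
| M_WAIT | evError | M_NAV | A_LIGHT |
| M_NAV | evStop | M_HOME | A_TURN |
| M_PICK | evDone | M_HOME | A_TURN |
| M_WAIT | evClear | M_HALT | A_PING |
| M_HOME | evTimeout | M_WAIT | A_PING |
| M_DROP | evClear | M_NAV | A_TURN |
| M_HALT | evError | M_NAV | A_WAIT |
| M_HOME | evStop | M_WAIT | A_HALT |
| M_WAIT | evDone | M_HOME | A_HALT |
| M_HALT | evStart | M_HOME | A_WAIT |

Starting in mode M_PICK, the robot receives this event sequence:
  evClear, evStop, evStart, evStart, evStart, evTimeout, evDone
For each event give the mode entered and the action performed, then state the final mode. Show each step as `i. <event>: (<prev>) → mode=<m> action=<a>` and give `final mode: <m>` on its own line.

final mode: M_HOME

1. evClear: (M_PICK) → mode=M_WAIT action=A_WAIT
2. evStop: (M_WAIT) → mode=M_WAIT action=A_PING
3. evStart: (M_WAIT) → mode=M_NAV action=A_PING
4. evStart: (M_NAV) → mode=M_WAIT action=A_LIGHT
5. evStart: (M_WAIT) → mode=M_NAV action=A_PING
6. evTimeout: (M_NAV) → mode=M_WAIT action=A_HALT
7. evDone: (M_WAIT) → mode=M_HOME action=A_HALT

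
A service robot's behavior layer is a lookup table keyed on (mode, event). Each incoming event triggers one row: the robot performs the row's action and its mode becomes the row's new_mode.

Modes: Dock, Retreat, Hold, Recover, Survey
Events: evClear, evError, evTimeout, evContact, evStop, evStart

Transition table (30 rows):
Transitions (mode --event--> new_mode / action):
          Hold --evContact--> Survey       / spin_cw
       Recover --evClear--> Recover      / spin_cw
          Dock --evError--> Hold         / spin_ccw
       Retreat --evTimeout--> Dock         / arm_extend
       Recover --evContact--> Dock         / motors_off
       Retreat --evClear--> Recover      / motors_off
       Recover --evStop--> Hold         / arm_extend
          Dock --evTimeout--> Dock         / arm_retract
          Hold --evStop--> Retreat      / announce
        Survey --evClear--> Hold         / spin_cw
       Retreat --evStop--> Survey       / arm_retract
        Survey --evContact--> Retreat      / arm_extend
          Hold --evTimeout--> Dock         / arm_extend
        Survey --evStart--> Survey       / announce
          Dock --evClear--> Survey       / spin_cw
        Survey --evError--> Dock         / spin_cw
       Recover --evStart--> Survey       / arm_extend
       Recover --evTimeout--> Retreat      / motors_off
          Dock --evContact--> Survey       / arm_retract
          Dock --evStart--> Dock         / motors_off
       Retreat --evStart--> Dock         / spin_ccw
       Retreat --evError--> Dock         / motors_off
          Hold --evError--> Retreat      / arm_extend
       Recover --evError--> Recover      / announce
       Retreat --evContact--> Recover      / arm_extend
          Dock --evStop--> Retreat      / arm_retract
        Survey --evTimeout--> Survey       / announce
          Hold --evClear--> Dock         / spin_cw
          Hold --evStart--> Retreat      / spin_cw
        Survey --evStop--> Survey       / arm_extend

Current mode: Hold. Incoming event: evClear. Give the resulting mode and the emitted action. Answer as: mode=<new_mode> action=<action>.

current mode = Hold; filter table to that mode:
  (Hold, evContact) → (Survey, spin_cw)
  (Hold, evStop) → (Retreat, announce)
  (Hold, evTimeout) → (Dock, arm_extend)
  (Hold, evError) → (Retreat, arm_extend)
  (Hold, evClear) → (Dock, spin_cw)  ← event matches
  (Hold, evStart) → (Retreat, spin_cw)
event = evClear selects (Dock, spin_cw)

mode=Dock action=spin_cw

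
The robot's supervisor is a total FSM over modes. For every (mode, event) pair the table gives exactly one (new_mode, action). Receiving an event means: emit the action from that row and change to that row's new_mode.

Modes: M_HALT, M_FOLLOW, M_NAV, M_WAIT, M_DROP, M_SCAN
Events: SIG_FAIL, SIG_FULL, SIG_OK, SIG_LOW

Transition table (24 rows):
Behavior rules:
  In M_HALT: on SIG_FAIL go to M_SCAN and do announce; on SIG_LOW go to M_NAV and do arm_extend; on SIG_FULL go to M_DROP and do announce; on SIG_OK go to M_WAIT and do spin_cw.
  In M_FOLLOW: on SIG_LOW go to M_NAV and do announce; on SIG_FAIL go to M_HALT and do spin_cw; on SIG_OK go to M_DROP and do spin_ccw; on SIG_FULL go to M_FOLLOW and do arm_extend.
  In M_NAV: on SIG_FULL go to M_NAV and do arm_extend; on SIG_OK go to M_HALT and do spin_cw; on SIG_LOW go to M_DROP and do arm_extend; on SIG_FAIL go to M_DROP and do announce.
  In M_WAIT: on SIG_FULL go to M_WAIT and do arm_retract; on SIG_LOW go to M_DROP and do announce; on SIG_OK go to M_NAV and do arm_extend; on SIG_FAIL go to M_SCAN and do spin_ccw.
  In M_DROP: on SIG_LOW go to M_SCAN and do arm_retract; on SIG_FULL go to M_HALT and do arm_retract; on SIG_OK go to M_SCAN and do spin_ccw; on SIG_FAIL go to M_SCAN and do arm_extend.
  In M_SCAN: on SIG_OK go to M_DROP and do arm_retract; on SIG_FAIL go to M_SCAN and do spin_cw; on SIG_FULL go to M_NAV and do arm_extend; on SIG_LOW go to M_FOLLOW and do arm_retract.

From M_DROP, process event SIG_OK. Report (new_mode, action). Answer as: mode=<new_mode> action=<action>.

current mode = M_DROP; filter table to that mode:
  (M_DROP, SIG_LOW) → (M_SCAN, arm_retract)
  (M_DROP, SIG_FULL) → (M_HALT, arm_retract)
  (M_DROP, SIG_OK) → (M_SCAN, spin_ccw)  ← event matches
  (M_DROP, SIG_FAIL) → (M_SCAN, arm_extend)
event = SIG_OK selects (M_SCAN, spin_ccw)

mode=M_SCAN action=spin_ccw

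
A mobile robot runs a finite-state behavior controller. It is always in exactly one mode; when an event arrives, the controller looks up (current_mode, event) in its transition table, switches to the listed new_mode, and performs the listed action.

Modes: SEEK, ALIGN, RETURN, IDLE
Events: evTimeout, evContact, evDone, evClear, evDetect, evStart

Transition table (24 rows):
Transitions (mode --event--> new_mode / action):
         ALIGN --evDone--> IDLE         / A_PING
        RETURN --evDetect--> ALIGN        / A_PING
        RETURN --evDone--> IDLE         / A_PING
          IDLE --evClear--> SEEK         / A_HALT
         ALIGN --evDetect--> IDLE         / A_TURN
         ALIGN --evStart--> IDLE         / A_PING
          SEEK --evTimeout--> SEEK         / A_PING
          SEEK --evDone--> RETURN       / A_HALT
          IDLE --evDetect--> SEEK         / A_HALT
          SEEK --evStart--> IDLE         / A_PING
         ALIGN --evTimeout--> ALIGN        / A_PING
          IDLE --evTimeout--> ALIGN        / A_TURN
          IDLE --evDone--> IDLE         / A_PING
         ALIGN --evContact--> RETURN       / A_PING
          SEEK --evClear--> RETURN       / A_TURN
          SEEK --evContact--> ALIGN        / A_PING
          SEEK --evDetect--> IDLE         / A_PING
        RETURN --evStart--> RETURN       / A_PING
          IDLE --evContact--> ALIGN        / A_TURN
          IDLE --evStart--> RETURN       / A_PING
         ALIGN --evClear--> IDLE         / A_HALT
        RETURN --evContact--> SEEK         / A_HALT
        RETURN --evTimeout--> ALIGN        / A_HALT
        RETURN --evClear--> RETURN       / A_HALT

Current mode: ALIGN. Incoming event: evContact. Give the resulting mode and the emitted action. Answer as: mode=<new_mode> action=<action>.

current mode = ALIGN; filter table to that mode:
  (ALIGN, evDone) → (IDLE, A_PING)
  (ALIGN, evDetect) → (IDLE, A_TURN)
  (ALIGN, evStart) → (IDLE, A_PING)
  (ALIGN, evTimeout) → (ALIGN, A_PING)
  (ALIGN, evContact) → (RETURN, A_PING)  ← event matches
  (ALIGN, evClear) → (IDLE, A_HALT)
event = evContact selects (RETURN, A_PING)

mode=RETURN action=A_PING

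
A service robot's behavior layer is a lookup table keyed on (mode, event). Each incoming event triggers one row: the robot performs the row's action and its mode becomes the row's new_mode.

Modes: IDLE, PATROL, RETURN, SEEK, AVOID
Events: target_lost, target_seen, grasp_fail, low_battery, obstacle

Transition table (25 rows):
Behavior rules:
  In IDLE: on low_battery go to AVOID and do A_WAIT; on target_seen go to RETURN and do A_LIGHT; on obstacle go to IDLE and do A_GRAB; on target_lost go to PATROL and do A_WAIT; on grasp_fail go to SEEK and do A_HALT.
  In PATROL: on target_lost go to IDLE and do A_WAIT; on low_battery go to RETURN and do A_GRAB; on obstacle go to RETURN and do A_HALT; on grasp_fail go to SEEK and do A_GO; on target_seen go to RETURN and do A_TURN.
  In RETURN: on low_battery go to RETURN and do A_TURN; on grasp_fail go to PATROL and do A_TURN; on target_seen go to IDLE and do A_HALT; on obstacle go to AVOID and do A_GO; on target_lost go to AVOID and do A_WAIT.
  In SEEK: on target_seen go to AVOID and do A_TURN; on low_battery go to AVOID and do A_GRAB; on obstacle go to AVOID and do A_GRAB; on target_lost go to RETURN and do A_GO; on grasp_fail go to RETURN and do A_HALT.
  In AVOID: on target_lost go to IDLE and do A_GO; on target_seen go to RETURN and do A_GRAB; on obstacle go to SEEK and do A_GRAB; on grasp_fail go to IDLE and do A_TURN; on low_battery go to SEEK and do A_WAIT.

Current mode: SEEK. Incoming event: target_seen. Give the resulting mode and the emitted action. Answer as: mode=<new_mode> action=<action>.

current mode = SEEK; filter table to that mode:
  (SEEK, target_seen) → (AVOID, A_TURN)  ← event matches
  (SEEK, low_battery) → (AVOID, A_GRAB)
  (SEEK, obstacle) → (AVOID, A_GRAB)
  (SEEK, target_lost) → (RETURN, A_GO)
  (SEEK, grasp_fail) → (RETURN, A_HALT)
event = target_seen selects (AVOID, A_TURN)

mode=AVOID action=A_TURN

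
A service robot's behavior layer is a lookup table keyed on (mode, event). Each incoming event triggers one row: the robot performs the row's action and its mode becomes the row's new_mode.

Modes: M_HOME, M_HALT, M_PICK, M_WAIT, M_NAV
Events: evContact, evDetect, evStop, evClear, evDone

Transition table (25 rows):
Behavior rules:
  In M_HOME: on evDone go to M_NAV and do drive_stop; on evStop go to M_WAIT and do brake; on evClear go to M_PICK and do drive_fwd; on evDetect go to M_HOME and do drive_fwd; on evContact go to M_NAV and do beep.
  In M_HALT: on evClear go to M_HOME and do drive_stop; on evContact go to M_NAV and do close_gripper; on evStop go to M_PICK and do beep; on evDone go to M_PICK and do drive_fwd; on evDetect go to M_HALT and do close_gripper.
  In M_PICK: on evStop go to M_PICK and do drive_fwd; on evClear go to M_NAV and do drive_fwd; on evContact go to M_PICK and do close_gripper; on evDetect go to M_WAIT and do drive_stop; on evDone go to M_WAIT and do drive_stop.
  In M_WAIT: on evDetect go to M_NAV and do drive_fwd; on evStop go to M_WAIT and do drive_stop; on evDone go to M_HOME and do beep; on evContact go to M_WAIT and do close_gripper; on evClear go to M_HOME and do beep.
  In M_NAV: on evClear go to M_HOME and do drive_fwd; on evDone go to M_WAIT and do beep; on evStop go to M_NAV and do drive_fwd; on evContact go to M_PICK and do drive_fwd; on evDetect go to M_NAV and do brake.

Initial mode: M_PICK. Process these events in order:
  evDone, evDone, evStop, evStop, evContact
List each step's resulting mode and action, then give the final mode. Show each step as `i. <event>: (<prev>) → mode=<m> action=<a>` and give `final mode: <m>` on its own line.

final mode: M_WAIT

1. evDone: (M_PICK) → mode=M_WAIT action=drive_stop
2. evDone: (M_WAIT) → mode=M_HOME action=beep
3. evStop: (M_HOME) → mode=M_WAIT action=brake
4. evStop: (M_WAIT) → mode=M_WAIT action=drive_stop
5. evContact: (M_WAIT) → mode=M_WAIT action=close_gripper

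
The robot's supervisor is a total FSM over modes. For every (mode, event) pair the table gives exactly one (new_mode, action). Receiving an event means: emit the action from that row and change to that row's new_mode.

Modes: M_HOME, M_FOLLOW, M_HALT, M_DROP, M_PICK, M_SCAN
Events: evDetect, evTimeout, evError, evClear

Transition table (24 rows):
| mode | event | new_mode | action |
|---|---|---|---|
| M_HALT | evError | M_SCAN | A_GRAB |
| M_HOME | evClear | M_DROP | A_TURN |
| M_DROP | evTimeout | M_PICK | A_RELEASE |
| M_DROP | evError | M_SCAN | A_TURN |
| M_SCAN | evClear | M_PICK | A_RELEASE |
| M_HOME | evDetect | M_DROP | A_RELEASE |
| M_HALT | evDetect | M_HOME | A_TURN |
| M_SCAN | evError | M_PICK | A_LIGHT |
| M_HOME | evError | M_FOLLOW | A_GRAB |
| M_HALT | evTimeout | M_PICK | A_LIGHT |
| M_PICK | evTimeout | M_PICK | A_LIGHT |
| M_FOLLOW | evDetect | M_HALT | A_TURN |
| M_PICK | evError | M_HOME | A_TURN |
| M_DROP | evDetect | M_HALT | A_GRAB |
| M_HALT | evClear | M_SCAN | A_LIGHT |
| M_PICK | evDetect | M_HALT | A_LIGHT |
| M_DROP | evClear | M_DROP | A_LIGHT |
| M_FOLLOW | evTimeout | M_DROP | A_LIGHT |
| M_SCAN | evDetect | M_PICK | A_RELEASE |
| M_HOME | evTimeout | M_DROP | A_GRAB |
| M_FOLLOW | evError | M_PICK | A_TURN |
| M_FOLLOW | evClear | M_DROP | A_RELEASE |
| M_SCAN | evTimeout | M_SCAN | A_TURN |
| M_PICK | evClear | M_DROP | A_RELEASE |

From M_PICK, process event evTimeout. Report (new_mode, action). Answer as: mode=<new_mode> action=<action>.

current mode = M_PICK; filter table to that mode:
  (M_PICK, evTimeout) → (M_PICK, A_LIGHT)  ← event matches
  (M_PICK, evError) → (M_HOME, A_TURN)
  (M_PICK, evDetect) → (M_HALT, A_LIGHT)
  (M_PICK, evClear) → (M_DROP, A_RELEASE)
event = evTimeout selects (M_PICK, A_LIGHT)

mode=M_PICK action=A_LIGHT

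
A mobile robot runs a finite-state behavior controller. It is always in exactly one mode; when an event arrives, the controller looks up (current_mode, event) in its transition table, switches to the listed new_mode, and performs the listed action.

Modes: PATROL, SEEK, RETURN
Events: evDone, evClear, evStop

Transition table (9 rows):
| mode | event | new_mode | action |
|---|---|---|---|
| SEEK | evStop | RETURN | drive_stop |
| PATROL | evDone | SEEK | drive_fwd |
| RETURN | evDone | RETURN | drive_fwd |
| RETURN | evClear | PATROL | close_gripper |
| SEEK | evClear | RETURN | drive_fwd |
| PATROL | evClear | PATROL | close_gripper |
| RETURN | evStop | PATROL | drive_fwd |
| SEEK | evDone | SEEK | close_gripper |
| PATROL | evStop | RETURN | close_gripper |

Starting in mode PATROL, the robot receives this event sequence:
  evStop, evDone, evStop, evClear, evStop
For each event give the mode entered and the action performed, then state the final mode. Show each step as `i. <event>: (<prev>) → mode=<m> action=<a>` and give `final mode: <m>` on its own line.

1. evStop: (PATROL) → mode=RETURN action=close_gripper
2. evDone: (RETURN) → mode=RETURN action=drive_fwd
3. evStop: (RETURN) → mode=PATROL action=drive_fwd
4. evClear: (PATROL) → mode=PATROL action=close_gripper
5. evStop: (PATROL) → mode=RETURN action=close_gripper

final mode: RETURN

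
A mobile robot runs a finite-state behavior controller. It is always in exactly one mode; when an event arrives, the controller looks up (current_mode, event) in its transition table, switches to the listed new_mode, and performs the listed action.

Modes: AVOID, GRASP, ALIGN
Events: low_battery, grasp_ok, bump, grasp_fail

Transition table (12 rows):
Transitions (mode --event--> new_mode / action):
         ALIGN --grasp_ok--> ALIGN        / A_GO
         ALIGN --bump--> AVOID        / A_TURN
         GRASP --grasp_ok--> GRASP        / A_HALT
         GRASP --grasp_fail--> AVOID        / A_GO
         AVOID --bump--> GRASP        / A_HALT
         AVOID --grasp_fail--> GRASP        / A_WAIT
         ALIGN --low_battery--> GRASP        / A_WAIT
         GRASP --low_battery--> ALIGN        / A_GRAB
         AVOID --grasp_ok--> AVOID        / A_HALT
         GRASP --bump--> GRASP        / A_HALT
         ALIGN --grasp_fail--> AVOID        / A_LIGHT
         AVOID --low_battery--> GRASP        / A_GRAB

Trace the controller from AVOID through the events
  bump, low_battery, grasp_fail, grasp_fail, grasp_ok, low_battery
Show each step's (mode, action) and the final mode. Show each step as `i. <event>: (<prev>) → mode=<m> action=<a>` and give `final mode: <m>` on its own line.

final mode: ALIGN

1. bump: (AVOID) → mode=GRASP action=A_HALT
2. low_battery: (GRASP) → mode=ALIGN action=A_GRAB
3. grasp_fail: (ALIGN) → mode=AVOID action=A_LIGHT
4. grasp_fail: (AVOID) → mode=GRASP action=A_WAIT
5. grasp_ok: (GRASP) → mode=GRASP action=A_HALT
6. low_battery: (GRASP) → mode=ALIGN action=A_GRAB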